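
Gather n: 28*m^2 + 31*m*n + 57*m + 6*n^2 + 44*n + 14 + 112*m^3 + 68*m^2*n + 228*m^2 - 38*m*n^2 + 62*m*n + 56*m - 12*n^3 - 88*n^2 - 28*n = 112*m^3 + 256*m^2 + 113*m - 12*n^3 + n^2*(-38*m - 82) + n*(68*m^2 + 93*m + 16) + 14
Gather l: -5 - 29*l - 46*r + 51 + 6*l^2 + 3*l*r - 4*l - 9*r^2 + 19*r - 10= 6*l^2 + l*(3*r - 33) - 9*r^2 - 27*r + 36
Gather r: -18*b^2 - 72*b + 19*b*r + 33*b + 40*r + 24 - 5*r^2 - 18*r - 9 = -18*b^2 - 39*b - 5*r^2 + r*(19*b + 22) + 15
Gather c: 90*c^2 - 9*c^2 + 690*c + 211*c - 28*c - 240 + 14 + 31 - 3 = 81*c^2 + 873*c - 198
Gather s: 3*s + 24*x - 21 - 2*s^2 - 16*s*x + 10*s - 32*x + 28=-2*s^2 + s*(13 - 16*x) - 8*x + 7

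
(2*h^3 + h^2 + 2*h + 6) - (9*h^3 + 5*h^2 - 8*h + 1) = -7*h^3 - 4*h^2 + 10*h + 5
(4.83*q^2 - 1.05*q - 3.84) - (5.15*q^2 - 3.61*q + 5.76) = -0.32*q^2 + 2.56*q - 9.6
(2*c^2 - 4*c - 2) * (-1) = -2*c^2 + 4*c + 2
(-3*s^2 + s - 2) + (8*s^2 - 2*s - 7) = 5*s^2 - s - 9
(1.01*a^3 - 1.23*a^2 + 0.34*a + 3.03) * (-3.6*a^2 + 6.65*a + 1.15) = -3.636*a^5 + 11.1445*a^4 - 8.242*a^3 - 10.0615*a^2 + 20.5405*a + 3.4845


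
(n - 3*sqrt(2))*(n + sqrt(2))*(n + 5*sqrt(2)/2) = n^3 + sqrt(2)*n^2/2 - 16*n - 15*sqrt(2)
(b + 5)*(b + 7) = b^2 + 12*b + 35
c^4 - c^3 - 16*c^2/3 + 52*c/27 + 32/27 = (c - 8/3)*(c - 2/3)*(c + 1/3)*(c + 2)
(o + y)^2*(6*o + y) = 6*o^3 + 13*o^2*y + 8*o*y^2 + y^3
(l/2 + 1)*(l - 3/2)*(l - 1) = l^3/2 - l^2/4 - 7*l/4 + 3/2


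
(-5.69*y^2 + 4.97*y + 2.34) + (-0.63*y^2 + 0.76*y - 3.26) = -6.32*y^2 + 5.73*y - 0.92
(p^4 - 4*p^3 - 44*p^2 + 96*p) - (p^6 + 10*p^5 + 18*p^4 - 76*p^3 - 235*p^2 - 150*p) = -p^6 - 10*p^5 - 17*p^4 + 72*p^3 + 191*p^2 + 246*p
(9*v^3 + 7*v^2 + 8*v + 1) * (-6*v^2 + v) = -54*v^5 - 33*v^4 - 41*v^3 + 2*v^2 + v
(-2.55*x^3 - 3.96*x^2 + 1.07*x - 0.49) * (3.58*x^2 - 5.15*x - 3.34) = -9.129*x^5 - 1.0443*x^4 + 32.7416*x^3 + 5.9617*x^2 - 1.0503*x + 1.6366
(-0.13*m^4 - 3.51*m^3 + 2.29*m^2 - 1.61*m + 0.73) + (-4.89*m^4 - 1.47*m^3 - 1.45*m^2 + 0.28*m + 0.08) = -5.02*m^4 - 4.98*m^3 + 0.84*m^2 - 1.33*m + 0.81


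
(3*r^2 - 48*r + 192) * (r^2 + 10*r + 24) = 3*r^4 - 18*r^3 - 216*r^2 + 768*r + 4608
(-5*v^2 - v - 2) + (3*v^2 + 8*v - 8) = -2*v^2 + 7*v - 10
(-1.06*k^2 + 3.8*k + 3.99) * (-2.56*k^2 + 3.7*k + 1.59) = 2.7136*k^4 - 13.65*k^3 + 2.1602*k^2 + 20.805*k + 6.3441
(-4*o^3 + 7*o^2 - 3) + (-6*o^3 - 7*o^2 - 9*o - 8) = -10*o^3 - 9*o - 11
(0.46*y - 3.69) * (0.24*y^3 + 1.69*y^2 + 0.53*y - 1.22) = 0.1104*y^4 - 0.1082*y^3 - 5.9923*y^2 - 2.5169*y + 4.5018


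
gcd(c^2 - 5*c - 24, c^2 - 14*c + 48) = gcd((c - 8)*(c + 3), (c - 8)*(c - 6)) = c - 8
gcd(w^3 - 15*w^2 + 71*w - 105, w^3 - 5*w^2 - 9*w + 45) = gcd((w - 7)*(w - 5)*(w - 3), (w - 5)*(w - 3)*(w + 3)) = w^2 - 8*w + 15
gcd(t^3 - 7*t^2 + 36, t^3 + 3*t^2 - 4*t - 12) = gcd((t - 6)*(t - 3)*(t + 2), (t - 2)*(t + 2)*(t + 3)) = t + 2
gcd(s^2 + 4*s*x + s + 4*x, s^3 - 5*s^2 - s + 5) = s + 1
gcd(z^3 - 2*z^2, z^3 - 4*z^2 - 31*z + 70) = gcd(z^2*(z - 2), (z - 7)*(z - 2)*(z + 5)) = z - 2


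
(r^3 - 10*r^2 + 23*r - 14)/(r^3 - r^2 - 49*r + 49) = (r - 2)/(r + 7)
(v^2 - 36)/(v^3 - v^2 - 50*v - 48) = (v - 6)/(v^2 - 7*v - 8)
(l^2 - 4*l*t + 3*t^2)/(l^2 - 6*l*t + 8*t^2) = (l^2 - 4*l*t + 3*t^2)/(l^2 - 6*l*t + 8*t^2)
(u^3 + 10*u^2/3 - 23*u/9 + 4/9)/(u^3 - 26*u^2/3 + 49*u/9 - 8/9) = (u + 4)/(u - 8)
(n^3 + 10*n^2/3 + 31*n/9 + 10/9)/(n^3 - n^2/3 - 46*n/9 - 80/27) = 3*(n + 1)/(3*n - 8)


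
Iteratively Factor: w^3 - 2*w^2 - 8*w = (w)*(w^2 - 2*w - 8) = w*(w + 2)*(w - 4)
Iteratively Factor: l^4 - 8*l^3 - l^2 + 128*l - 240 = (l - 5)*(l^3 - 3*l^2 - 16*l + 48) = (l - 5)*(l - 4)*(l^2 + l - 12) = (l - 5)*(l - 4)*(l + 4)*(l - 3)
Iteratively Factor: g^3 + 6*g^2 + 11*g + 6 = (g + 3)*(g^2 + 3*g + 2) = (g + 1)*(g + 3)*(g + 2)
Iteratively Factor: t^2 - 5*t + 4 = (t - 4)*(t - 1)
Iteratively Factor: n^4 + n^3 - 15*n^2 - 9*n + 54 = (n + 3)*(n^3 - 2*n^2 - 9*n + 18) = (n - 3)*(n + 3)*(n^2 + n - 6) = (n - 3)*(n + 3)^2*(n - 2)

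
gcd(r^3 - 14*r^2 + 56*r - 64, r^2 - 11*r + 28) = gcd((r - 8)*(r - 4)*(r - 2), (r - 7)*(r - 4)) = r - 4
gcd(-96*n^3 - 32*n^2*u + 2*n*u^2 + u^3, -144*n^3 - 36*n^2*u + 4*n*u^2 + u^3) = -24*n^2 - 2*n*u + u^2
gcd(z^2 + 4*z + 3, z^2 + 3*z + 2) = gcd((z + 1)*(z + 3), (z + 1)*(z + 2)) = z + 1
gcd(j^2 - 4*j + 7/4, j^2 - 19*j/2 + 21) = j - 7/2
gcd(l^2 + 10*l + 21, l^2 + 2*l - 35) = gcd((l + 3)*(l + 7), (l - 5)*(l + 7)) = l + 7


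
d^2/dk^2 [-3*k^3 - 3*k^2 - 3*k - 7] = -18*k - 6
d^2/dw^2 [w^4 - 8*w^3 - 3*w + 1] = 12*w*(w - 4)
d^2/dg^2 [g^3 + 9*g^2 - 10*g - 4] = 6*g + 18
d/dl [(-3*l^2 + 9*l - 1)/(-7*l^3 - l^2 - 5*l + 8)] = (-21*l^4 + 126*l^3 + 3*l^2 - 50*l + 67)/(49*l^6 + 14*l^5 + 71*l^4 - 102*l^3 + 9*l^2 - 80*l + 64)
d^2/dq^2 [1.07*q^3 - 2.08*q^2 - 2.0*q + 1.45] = 6.42*q - 4.16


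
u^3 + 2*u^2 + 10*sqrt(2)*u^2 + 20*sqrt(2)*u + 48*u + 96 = (u + 2)*(u + 4*sqrt(2))*(u + 6*sqrt(2))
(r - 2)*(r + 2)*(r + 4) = r^3 + 4*r^2 - 4*r - 16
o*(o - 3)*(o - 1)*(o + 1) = o^4 - 3*o^3 - o^2 + 3*o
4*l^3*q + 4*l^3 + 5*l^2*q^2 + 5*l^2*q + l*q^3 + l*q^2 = (l + q)*(4*l + q)*(l*q + l)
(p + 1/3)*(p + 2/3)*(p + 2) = p^3 + 3*p^2 + 20*p/9 + 4/9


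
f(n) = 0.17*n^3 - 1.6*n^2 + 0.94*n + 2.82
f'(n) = 0.51*n^2 - 3.2*n + 0.94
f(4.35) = -9.37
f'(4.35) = -3.33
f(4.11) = -8.54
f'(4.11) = -3.60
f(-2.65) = -14.07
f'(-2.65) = 13.00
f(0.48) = 2.92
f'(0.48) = -0.48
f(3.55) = -6.40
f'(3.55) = -3.99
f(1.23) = 1.87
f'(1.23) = -2.22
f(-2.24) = -9.22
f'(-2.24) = 10.67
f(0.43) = 2.94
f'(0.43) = -0.34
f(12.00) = 77.46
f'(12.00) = 35.98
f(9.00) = 5.61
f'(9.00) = 13.45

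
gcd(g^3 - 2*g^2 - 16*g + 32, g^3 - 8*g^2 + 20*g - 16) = g^2 - 6*g + 8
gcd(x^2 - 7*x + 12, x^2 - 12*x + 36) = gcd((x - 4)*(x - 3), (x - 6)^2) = 1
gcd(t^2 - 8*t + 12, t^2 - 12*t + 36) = t - 6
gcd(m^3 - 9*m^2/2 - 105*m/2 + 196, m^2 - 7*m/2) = m - 7/2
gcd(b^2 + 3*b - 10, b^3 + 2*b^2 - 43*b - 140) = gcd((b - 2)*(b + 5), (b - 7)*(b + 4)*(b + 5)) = b + 5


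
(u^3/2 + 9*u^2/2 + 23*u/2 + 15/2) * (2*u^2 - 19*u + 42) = u^5 - u^4/2 - 83*u^3/2 - 29*u^2/2 + 681*u/2 + 315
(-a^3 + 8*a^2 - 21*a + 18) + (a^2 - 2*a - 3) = -a^3 + 9*a^2 - 23*a + 15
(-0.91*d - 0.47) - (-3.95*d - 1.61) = 3.04*d + 1.14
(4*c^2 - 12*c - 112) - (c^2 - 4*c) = 3*c^2 - 8*c - 112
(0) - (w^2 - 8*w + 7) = -w^2 + 8*w - 7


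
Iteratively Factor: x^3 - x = (x)*(x^2 - 1) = x*(x + 1)*(x - 1)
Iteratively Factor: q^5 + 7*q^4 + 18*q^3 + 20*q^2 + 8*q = (q)*(q^4 + 7*q^3 + 18*q^2 + 20*q + 8) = q*(q + 1)*(q^3 + 6*q^2 + 12*q + 8) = q*(q + 1)*(q + 2)*(q^2 + 4*q + 4) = q*(q + 1)*(q + 2)^2*(q + 2)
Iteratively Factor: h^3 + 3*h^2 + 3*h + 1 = (h + 1)*(h^2 + 2*h + 1) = (h + 1)^2*(h + 1)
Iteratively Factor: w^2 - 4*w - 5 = (w - 5)*(w + 1)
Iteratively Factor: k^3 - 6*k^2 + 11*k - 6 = (k - 2)*(k^2 - 4*k + 3) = (k - 2)*(k - 1)*(k - 3)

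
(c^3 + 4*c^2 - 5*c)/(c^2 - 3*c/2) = 2*(c^2 + 4*c - 5)/(2*c - 3)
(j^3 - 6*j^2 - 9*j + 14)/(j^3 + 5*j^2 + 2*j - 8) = (j - 7)/(j + 4)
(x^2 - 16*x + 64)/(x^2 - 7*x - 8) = (x - 8)/(x + 1)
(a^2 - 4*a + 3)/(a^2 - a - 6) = (a - 1)/(a + 2)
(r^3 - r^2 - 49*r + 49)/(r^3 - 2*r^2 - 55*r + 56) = (r - 7)/(r - 8)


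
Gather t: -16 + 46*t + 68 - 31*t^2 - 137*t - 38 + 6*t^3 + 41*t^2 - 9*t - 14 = 6*t^3 + 10*t^2 - 100*t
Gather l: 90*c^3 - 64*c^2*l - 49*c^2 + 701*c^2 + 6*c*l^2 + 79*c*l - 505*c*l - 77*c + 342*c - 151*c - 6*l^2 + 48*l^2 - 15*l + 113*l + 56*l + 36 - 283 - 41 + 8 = 90*c^3 + 652*c^2 + 114*c + l^2*(6*c + 42) + l*(-64*c^2 - 426*c + 154) - 280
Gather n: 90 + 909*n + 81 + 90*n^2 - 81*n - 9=90*n^2 + 828*n + 162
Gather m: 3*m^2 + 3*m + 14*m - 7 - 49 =3*m^2 + 17*m - 56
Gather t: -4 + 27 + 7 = 30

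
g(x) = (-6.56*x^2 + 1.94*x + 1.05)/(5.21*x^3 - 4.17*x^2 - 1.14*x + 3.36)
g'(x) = (1.94 - 13.12*x)/(5.21*x^3 - 4.17*x^2 - 1.14*x + 3.36) + (-15.63*x^2 + 8.34*x + 1.14)*(-6.56*x^2 + 1.94*x + 1.05)/(5.21*x^3 - 4.17*x^2 - 1.14*x + 3.36)^2 = (34.1776*x^4 - 20.2148*x^3 - 0.843300000000001*x^2 - 35.3262*x + 7.7154)/(27.1441*x^6 - 43.4514*x^5 + 5.5101*x^4 + 44.5188*x^3 - 26.7228*x^2 - 7.6608*x + 11.2896)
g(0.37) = 0.33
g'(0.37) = -0.85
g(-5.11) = 0.23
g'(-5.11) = 0.04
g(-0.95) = 1.77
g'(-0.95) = 5.97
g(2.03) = -0.80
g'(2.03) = 0.46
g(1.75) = -0.95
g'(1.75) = 0.57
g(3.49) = -0.42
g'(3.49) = 0.14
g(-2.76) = 0.40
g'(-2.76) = 0.14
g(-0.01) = 0.31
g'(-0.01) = 0.71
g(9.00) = -0.15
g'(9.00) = 0.02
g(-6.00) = 0.20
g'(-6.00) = 0.03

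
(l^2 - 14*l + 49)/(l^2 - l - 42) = (l - 7)/(l + 6)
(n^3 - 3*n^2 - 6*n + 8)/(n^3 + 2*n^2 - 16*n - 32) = (n - 1)/(n + 4)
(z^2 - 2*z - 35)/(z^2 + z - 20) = (z - 7)/(z - 4)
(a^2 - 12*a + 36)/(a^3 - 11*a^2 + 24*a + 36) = 1/(a + 1)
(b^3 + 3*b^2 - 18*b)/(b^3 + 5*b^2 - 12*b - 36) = b/(b + 2)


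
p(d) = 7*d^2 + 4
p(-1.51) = 19.96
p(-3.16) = 73.90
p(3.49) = 89.26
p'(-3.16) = -44.24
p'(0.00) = 0.00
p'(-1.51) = -21.14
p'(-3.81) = -53.34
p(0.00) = 4.00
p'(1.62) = 22.68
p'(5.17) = 72.38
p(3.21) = 76.13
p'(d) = 14*d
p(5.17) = 191.10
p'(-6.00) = -84.00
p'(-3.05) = -42.70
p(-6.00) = 256.00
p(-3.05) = 69.12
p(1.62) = 22.37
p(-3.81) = 105.61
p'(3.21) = 44.94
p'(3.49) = 48.86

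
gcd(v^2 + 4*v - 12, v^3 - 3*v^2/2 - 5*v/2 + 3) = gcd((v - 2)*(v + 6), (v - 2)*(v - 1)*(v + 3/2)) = v - 2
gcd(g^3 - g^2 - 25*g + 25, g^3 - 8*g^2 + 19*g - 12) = g - 1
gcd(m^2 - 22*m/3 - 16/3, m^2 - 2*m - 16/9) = m + 2/3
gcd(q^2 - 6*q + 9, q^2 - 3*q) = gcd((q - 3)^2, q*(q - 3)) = q - 3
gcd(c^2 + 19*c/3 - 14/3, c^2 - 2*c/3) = c - 2/3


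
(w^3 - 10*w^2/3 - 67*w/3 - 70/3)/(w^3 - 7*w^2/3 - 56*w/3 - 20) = (w - 7)/(w - 6)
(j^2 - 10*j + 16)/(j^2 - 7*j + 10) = (j - 8)/(j - 5)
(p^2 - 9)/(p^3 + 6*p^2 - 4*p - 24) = (p^2 - 9)/(p^3 + 6*p^2 - 4*p - 24)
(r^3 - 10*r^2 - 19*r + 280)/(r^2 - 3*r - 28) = (r^2 - 3*r - 40)/(r + 4)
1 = 1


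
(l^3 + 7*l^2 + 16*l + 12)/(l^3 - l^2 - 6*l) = (l^2 + 5*l + 6)/(l*(l - 3))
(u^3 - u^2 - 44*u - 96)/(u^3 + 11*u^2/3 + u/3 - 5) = 3*(u^2 - 4*u - 32)/(3*u^2 + 2*u - 5)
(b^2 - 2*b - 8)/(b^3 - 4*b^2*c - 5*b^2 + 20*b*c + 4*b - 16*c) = (b + 2)/(b^2 - 4*b*c - b + 4*c)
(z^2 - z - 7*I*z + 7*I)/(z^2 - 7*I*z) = (z - 1)/z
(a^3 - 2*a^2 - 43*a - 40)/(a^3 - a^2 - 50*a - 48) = (a + 5)/(a + 6)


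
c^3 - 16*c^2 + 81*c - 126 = (c - 7)*(c - 6)*(c - 3)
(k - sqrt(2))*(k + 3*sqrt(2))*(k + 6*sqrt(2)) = k^3 + 8*sqrt(2)*k^2 + 18*k - 36*sqrt(2)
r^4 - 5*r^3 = r^3*(r - 5)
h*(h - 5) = h^2 - 5*h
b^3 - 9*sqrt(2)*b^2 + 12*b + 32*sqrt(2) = (b - 8*sqrt(2))*(b - 2*sqrt(2))*(b + sqrt(2))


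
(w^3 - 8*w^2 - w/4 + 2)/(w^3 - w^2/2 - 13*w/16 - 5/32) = 8*(2*w^2 - 17*w + 8)/(16*w^2 - 16*w - 5)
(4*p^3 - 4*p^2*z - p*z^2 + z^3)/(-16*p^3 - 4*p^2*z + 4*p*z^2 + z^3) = (-p + z)/(4*p + z)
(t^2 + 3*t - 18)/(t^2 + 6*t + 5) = (t^2 + 3*t - 18)/(t^2 + 6*t + 5)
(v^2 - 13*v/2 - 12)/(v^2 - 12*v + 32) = (v + 3/2)/(v - 4)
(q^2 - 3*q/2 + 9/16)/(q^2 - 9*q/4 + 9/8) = (4*q - 3)/(2*(2*q - 3))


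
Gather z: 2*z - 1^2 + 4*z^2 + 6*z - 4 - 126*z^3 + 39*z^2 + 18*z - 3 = -126*z^3 + 43*z^2 + 26*z - 8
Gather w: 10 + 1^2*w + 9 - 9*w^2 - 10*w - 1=-9*w^2 - 9*w + 18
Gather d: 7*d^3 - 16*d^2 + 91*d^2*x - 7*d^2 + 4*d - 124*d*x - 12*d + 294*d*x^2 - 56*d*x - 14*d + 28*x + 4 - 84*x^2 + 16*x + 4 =7*d^3 + d^2*(91*x - 23) + d*(294*x^2 - 180*x - 22) - 84*x^2 + 44*x + 8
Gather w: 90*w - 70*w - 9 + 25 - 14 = 20*w + 2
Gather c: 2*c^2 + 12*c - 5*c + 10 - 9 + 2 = 2*c^2 + 7*c + 3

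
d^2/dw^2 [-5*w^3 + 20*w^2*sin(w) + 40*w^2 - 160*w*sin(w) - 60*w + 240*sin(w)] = -20*w^2*sin(w) + 160*w*sin(w) + 80*w*cos(w) - 30*w - 200*sin(w) - 320*cos(w) + 80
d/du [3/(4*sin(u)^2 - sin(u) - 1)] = 3*(1 - 8*sin(u))*cos(u)/(-4*sin(u)^2 + sin(u) + 1)^2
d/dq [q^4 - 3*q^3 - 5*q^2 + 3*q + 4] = 4*q^3 - 9*q^2 - 10*q + 3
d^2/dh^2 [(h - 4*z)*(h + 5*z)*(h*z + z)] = 2*z*(3*h + z + 1)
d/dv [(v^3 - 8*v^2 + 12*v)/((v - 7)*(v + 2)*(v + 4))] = (7*v^4 - 92*v^3 + 116*v^2 + 896*v - 672)/(v^6 - 2*v^5 - 67*v^4 - 44*v^3 + 1268*v^2 + 3808*v + 3136)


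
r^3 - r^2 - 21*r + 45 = (r - 3)^2*(r + 5)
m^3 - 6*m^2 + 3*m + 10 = (m - 5)*(m - 2)*(m + 1)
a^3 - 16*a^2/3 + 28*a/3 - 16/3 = (a - 2)^2*(a - 4/3)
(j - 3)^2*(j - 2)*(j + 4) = j^4 - 4*j^3 - 11*j^2 + 66*j - 72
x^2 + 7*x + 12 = (x + 3)*(x + 4)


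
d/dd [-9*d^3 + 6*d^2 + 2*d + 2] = -27*d^2 + 12*d + 2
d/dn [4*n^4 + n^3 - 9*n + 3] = 16*n^3 + 3*n^2 - 9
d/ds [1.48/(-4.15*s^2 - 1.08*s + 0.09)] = (12.284*s + 1.5984)/(4.15*s^2 + 1.08*s - 0.09)^2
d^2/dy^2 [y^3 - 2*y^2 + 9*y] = 6*y - 4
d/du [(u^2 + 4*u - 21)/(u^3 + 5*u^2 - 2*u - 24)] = (-u^4 - 8*u^3 + 41*u^2 + 162*u - 138)/(u^6 + 10*u^5 + 21*u^4 - 68*u^3 - 236*u^2 + 96*u + 576)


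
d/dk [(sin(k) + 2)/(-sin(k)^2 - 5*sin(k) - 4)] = (sin(k)^2 + 4*sin(k) + 6)*cos(k)/(sin(k)^2 + 5*sin(k) + 4)^2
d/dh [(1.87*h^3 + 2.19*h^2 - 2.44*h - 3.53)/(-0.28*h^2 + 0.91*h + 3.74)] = (-0.5236*h^4 + 3.4034*h^3 + 22.2911*h^2 + 14.4044*h - 5.9133)/(0.0784*h^4 - 0.5096*h^3 - 1.2663*h^2 + 6.8068*h + 13.9876)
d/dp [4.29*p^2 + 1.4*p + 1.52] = 8.58*p + 1.4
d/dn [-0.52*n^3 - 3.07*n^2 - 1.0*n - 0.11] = -1.56*n^2 - 6.14*n - 1.0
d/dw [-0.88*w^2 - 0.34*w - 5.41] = -1.76*w - 0.34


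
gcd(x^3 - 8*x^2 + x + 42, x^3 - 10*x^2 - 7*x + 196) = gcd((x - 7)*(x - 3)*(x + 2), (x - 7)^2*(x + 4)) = x - 7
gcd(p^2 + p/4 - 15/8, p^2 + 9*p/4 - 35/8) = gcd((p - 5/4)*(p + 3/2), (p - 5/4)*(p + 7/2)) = p - 5/4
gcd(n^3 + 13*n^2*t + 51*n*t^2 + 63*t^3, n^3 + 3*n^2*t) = n + 3*t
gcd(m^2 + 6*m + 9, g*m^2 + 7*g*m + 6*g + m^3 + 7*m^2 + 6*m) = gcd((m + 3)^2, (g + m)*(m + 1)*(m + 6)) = 1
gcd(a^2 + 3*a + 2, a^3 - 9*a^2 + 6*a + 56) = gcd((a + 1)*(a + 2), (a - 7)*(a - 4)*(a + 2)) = a + 2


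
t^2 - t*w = t*(t - w)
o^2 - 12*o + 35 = (o - 7)*(o - 5)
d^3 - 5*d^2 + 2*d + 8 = (d - 4)*(d - 2)*(d + 1)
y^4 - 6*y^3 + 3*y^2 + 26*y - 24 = (y - 4)*(y - 3)*(y - 1)*(y + 2)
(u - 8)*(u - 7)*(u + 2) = u^3 - 13*u^2 + 26*u + 112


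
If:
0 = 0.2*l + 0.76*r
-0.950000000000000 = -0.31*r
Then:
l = -11.65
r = 3.06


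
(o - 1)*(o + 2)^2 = o^3 + 3*o^2 - 4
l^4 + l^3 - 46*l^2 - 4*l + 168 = (l - 6)*(l - 2)*(l + 2)*(l + 7)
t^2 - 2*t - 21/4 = (t - 7/2)*(t + 3/2)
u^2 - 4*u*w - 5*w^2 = (u - 5*w)*(u + w)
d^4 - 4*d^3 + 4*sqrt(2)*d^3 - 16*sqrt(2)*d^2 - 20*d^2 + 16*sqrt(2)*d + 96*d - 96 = (d - 2)^2*(d - 2*sqrt(2))*(d + 6*sqrt(2))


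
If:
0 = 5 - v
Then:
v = 5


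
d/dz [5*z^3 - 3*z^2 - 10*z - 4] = 15*z^2 - 6*z - 10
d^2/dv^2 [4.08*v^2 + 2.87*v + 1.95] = 8.16000000000000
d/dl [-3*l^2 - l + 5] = -6*l - 1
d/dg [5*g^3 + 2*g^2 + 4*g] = 15*g^2 + 4*g + 4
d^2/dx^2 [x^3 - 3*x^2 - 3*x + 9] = 6*x - 6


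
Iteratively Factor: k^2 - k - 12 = (k + 3)*(k - 4)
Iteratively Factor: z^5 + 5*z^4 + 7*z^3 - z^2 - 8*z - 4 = (z + 2)*(z^4 + 3*z^3 + z^2 - 3*z - 2) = (z - 1)*(z + 2)*(z^3 + 4*z^2 + 5*z + 2) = (z - 1)*(z + 1)*(z + 2)*(z^2 + 3*z + 2) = (z - 1)*(z + 1)*(z + 2)^2*(z + 1)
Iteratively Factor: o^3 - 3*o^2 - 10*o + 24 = (o + 3)*(o^2 - 6*o + 8) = (o - 4)*(o + 3)*(o - 2)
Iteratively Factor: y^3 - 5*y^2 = (y)*(y^2 - 5*y) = y^2*(y - 5)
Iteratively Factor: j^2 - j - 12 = (j - 4)*(j + 3)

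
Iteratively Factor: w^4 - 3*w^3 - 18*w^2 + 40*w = (w + 4)*(w^3 - 7*w^2 + 10*w) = (w - 5)*(w + 4)*(w^2 - 2*w) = (w - 5)*(w - 2)*(w + 4)*(w)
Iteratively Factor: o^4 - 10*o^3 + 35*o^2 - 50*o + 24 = (o - 1)*(o^3 - 9*o^2 + 26*o - 24) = (o - 4)*(o - 1)*(o^2 - 5*o + 6) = (o - 4)*(o - 3)*(o - 1)*(o - 2)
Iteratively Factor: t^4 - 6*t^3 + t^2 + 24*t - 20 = (t - 1)*(t^3 - 5*t^2 - 4*t + 20) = (t - 2)*(t - 1)*(t^2 - 3*t - 10) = (t - 5)*(t - 2)*(t - 1)*(t + 2)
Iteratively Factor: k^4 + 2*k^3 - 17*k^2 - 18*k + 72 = (k - 3)*(k^3 + 5*k^2 - 2*k - 24) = (k - 3)*(k - 2)*(k^2 + 7*k + 12) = (k - 3)*(k - 2)*(k + 4)*(k + 3)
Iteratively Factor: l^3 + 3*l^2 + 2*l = (l + 1)*(l^2 + 2*l) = l*(l + 1)*(l + 2)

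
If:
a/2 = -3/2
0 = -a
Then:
No Solution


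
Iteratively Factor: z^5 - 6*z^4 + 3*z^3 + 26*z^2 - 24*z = (z)*(z^4 - 6*z^3 + 3*z^2 + 26*z - 24) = z*(z - 3)*(z^3 - 3*z^2 - 6*z + 8) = z*(z - 4)*(z - 3)*(z^2 + z - 2) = z*(z - 4)*(z - 3)*(z - 1)*(z + 2)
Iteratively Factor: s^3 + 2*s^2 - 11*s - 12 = (s + 1)*(s^2 + s - 12) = (s - 3)*(s + 1)*(s + 4)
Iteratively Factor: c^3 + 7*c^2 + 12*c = (c + 3)*(c^2 + 4*c) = (c + 3)*(c + 4)*(c)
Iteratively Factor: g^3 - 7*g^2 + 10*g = (g - 2)*(g^2 - 5*g) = (g - 5)*(g - 2)*(g)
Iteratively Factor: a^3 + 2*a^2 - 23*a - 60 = (a + 4)*(a^2 - 2*a - 15) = (a - 5)*(a + 4)*(a + 3)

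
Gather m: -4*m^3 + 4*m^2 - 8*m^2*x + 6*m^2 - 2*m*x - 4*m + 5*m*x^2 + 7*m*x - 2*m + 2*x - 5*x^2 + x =-4*m^3 + m^2*(10 - 8*x) + m*(5*x^2 + 5*x - 6) - 5*x^2 + 3*x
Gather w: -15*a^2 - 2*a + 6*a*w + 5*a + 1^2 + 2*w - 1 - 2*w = -15*a^2 + 6*a*w + 3*a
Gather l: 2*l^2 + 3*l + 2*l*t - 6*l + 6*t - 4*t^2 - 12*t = 2*l^2 + l*(2*t - 3) - 4*t^2 - 6*t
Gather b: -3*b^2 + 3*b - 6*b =-3*b^2 - 3*b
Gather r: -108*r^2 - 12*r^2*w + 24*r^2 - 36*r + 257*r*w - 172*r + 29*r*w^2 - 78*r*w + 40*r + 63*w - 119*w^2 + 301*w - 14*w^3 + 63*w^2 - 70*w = r^2*(-12*w - 84) + r*(29*w^2 + 179*w - 168) - 14*w^3 - 56*w^2 + 294*w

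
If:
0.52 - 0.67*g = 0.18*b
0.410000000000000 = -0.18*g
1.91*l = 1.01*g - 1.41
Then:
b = 11.37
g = -2.28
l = -1.94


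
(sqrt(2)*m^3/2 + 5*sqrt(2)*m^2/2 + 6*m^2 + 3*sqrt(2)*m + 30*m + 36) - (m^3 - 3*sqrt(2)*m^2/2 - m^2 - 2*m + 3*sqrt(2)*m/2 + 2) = -m^3 + sqrt(2)*m^3/2 + 4*sqrt(2)*m^2 + 7*m^2 + 3*sqrt(2)*m/2 + 32*m + 34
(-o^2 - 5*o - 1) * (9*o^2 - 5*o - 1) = -9*o^4 - 40*o^3 + 17*o^2 + 10*o + 1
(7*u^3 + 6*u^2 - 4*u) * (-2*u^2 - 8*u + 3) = -14*u^5 - 68*u^4 - 19*u^3 + 50*u^2 - 12*u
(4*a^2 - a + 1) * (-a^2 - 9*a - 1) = -4*a^4 - 35*a^3 + 4*a^2 - 8*a - 1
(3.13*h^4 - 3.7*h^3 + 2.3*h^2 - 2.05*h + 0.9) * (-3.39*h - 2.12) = -10.6107*h^5 + 5.9074*h^4 + 0.0470000000000015*h^3 + 2.0735*h^2 + 1.295*h - 1.908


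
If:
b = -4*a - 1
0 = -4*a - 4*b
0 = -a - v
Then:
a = -1/3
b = 1/3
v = 1/3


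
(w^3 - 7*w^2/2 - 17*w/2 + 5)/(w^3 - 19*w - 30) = (w - 1/2)/(w + 3)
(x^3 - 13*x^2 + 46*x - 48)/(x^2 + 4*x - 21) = (x^2 - 10*x + 16)/(x + 7)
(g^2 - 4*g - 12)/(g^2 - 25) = (g^2 - 4*g - 12)/(g^2 - 25)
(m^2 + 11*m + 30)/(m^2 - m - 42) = (m + 5)/(m - 7)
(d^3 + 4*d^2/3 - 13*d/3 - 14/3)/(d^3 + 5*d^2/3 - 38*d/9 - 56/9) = 3*(d + 1)/(3*d + 4)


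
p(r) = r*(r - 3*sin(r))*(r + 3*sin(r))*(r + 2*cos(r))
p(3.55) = 68.06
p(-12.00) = 17498.99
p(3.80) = 93.31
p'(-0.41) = -4.23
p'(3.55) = 93.69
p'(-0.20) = -1.56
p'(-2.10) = -58.37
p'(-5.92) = -622.71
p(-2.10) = -14.99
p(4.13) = 134.89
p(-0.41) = 0.74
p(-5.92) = 813.13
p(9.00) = 5133.83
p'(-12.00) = -5312.64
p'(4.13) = 151.44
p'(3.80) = 108.74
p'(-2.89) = -212.54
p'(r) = r*(1 - 2*sin(r))*(r - 3*sin(r))*(r + 3*sin(r)) + r*(1 - 3*cos(r))*(r + 3*sin(r))*(r + 2*cos(r)) + r*(r - 3*sin(r))*(r + 2*cos(r))*(3*cos(r) + 1) + (r - 3*sin(r))*(r + 3*sin(r))*(r + 2*cos(r))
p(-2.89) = 108.73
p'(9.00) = 2295.55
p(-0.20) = 0.11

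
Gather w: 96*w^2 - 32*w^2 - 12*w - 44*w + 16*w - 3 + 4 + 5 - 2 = 64*w^2 - 40*w + 4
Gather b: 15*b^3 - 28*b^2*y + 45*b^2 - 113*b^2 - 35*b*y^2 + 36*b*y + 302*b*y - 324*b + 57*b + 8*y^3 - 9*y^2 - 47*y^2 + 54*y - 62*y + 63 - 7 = 15*b^3 + b^2*(-28*y - 68) + b*(-35*y^2 + 338*y - 267) + 8*y^3 - 56*y^2 - 8*y + 56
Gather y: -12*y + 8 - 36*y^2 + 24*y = -36*y^2 + 12*y + 8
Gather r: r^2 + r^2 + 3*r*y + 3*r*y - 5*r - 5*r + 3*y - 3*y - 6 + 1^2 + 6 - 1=2*r^2 + r*(6*y - 10)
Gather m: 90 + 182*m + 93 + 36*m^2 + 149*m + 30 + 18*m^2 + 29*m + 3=54*m^2 + 360*m + 216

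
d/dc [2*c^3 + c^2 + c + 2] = 6*c^2 + 2*c + 1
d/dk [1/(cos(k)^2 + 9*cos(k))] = (2*cos(k) + 9)*sin(k)/((cos(k) + 9)^2*cos(k)^2)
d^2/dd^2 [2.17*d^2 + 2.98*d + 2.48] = 4.34000000000000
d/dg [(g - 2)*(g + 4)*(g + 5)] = 3*g^2 + 14*g + 2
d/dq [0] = 0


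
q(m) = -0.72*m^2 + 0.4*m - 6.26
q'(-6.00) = 9.04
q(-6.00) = -34.58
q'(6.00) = -8.24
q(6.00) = -29.78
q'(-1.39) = 2.40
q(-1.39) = -8.21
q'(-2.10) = 3.42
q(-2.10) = -10.28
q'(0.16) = 0.17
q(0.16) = -6.21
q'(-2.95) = 4.65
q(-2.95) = -13.71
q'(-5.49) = 8.31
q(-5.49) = -30.16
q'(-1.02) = 1.87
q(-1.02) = -7.42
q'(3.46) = -4.58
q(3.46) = -13.50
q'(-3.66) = 5.67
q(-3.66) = -17.37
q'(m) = 0.4 - 1.44*m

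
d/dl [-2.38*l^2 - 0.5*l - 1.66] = -4.76*l - 0.5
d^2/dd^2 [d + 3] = 0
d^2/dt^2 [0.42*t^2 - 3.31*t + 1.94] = 0.840000000000000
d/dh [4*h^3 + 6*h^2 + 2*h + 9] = 12*h^2 + 12*h + 2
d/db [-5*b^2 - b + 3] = -10*b - 1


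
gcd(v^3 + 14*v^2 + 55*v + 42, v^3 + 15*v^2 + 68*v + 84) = v^2 + 13*v + 42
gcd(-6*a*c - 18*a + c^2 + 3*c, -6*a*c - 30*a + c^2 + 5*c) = 6*a - c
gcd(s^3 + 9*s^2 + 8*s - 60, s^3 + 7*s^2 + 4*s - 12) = s + 6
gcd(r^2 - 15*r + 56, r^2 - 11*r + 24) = r - 8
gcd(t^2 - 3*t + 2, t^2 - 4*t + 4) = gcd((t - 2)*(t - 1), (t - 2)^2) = t - 2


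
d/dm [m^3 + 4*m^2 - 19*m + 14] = 3*m^2 + 8*m - 19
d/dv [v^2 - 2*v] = 2*v - 2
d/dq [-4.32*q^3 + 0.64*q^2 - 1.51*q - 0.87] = -12.96*q^2 + 1.28*q - 1.51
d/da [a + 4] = 1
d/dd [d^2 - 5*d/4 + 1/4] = 2*d - 5/4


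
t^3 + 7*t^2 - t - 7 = (t - 1)*(t + 1)*(t + 7)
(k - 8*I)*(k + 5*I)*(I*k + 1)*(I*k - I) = -k^4 + k^3 + 4*I*k^3 - 37*k^2 - 4*I*k^2 + 37*k + 40*I*k - 40*I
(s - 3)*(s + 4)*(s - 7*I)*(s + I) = s^4 + s^3 - 6*I*s^3 - 5*s^2 - 6*I*s^2 + 7*s + 72*I*s - 84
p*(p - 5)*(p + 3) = p^3 - 2*p^2 - 15*p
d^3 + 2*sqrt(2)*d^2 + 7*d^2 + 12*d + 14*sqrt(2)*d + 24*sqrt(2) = (d + 3)*(d + 4)*(d + 2*sqrt(2))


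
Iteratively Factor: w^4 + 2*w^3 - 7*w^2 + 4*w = (w)*(w^3 + 2*w^2 - 7*w + 4) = w*(w - 1)*(w^2 + 3*w - 4) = w*(w - 1)*(w + 4)*(w - 1)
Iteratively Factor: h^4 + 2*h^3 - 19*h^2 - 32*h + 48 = (h - 1)*(h^3 + 3*h^2 - 16*h - 48) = (h - 1)*(h + 3)*(h^2 - 16) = (h - 4)*(h - 1)*(h + 3)*(h + 4)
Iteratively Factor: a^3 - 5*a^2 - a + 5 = (a - 5)*(a^2 - 1) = (a - 5)*(a + 1)*(a - 1)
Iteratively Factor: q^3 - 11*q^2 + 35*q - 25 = (q - 5)*(q^2 - 6*q + 5) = (q - 5)^2*(q - 1)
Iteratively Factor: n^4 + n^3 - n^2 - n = (n + 1)*(n^3 - n) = (n - 1)*(n + 1)*(n^2 + n) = (n - 1)*(n + 1)^2*(n)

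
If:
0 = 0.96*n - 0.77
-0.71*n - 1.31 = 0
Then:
No Solution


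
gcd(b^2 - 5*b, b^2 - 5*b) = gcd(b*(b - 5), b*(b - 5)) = b^2 - 5*b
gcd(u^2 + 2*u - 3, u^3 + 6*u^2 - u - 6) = u - 1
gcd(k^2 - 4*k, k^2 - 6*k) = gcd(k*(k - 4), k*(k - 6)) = k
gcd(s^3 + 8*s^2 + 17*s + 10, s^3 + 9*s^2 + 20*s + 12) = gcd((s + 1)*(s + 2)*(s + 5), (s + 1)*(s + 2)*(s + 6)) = s^2 + 3*s + 2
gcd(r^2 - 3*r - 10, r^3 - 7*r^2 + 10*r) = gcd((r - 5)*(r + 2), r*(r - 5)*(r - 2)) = r - 5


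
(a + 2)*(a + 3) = a^2 + 5*a + 6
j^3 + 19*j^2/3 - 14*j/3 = j*(j - 2/3)*(j + 7)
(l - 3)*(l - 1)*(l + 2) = l^3 - 2*l^2 - 5*l + 6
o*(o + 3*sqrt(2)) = o^2 + 3*sqrt(2)*o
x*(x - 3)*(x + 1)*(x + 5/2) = x^4 + x^3/2 - 8*x^2 - 15*x/2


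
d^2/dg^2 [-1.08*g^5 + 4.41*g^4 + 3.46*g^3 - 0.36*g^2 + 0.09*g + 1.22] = -21.6*g^3 + 52.92*g^2 + 20.76*g - 0.72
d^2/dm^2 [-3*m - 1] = 0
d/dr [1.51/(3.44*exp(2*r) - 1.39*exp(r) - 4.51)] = (2.0989 - 10.3888*exp(r))*exp(r)/(-3.44*exp(2*r) + 1.39*exp(r) + 4.51)^2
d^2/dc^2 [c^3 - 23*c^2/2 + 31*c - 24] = 6*c - 23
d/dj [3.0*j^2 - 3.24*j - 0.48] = 6.0*j - 3.24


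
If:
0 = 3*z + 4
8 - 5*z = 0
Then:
No Solution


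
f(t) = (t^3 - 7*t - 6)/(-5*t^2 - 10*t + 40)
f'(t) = (10*t + 10)*(t^3 - 7*t - 6)/(-5*t^2 - 10*t + 40)^2 + (3*t^2 - 7)/(-5*t^2 - 10*t + 40)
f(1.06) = -0.51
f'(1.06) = -0.60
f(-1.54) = 0.03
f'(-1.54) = -0.00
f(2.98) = 0.01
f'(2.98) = -0.59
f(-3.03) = -0.52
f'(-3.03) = 1.27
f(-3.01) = -0.49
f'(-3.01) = 1.21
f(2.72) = 0.20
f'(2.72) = -0.94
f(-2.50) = -0.12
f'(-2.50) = 0.40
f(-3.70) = -3.60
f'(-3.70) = 15.34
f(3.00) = 0.00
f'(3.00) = -0.57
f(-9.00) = 2.44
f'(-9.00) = -0.15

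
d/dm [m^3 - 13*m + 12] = 3*m^2 - 13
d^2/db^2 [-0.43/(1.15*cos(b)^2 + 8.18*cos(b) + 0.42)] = (2.2747*(1 - cos(b)^2)^2 + 12.13503*cos(b)^3 + 29.078922*cos(b)^2 - 25.747368*cos(b) - 59.403984)/(1.15*cos(b)^2 + 8.18*cos(b) + 0.42)^3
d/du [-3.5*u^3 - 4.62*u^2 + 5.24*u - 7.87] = -10.5*u^2 - 9.24*u + 5.24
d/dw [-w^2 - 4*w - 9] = -2*w - 4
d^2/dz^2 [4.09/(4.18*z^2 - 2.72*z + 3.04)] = (-142.924232*z^2 + 93.003328*z + 4.09*(8.36*z - 2.72)*(16.72*z - 5.44) - 103.944896)/(4.18*z^2 - 2.72*z + 3.04)^3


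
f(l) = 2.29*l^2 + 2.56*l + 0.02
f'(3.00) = 16.30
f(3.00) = 28.31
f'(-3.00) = -11.18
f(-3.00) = 12.95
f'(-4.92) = -19.97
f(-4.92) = 42.86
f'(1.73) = 10.48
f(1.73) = 11.30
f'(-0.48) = 0.36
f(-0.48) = -0.68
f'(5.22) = 26.47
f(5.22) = 75.78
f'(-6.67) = -27.99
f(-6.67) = 84.82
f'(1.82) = 10.90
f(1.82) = 12.26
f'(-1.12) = -2.57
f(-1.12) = 0.03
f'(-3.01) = -11.23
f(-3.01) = 13.06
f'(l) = 4.58*l + 2.56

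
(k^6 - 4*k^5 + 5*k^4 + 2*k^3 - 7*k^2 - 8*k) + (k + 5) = k^6 - 4*k^5 + 5*k^4 + 2*k^3 - 7*k^2 - 7*k + 5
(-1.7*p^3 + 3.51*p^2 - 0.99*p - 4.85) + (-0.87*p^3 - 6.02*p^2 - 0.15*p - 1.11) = -2.57*p^3 - 2.51*p^2 - 1.14*p - 5.96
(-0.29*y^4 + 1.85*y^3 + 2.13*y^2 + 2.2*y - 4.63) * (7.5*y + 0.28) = -2.175*y^5 + 13.7938*y^4 + 16.493*y^3 + 17.0964*y^2 - 34.109*y - 1.2964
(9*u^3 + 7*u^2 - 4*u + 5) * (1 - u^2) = -9*u^5 - 7*u^4 + 13*u^3 + 2*u^2 - 4*u + 5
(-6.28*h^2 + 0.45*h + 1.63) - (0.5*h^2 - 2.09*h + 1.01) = -6.78*h^2 + 2.54*h + 0.62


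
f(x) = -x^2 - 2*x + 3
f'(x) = -2*x - 2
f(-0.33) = 3.55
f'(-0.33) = -1.34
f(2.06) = -5.36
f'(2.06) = -6.12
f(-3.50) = -2.25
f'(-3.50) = 5.00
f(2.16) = -5.99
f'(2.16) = -6.32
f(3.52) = -16.43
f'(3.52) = -9.04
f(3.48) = -16.07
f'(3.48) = -8.96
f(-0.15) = 3.28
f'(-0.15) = -1.70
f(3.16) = -13.31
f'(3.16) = -8.32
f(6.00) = -45.00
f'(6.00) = -14.00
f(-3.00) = 0.00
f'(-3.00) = 4.00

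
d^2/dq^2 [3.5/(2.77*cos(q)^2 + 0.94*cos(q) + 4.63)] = (-107.4206*(1 - cos(q)^2)^2 - 27.3399*cos(q)^3 + 122.7485*cos(q)^2 + 69.9125*cos(q) + 23.8301)/(2.77*cos(q)^2 + 0.94*cos(q) + 4.63)^3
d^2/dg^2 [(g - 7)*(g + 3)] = 2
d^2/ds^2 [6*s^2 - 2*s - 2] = 12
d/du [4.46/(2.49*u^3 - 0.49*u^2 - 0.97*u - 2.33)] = (-33.3162*u^2 + 4.3708*u + 4.3262)/(-2.49*u^3 + 0.49*u^2 + 0.97*u + 2.33)^2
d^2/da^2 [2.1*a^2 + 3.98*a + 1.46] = 4.20000000000000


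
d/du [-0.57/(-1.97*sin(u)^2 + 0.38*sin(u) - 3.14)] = (0.2166 - 2.2458*sin(u))*cos(u)/(1.97*sin(u)^2 - 0.38*sin(u) + 3.14)^2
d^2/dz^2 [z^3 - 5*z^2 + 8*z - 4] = 6*z - 10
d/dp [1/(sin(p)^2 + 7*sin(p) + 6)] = -(2*sin(p) + 7)*cos(p)/(sin(p)^2 + 7*sin(p) + 6)^2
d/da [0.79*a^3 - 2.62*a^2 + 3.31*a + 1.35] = 2.37*a^2 - 5.24*a + 3.31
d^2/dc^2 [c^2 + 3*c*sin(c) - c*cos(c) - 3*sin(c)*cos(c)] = -3*c*sin(c) + c*cos(c) + 2*sin(c) + 6*sin(2*c) + 6*cos(c) + 2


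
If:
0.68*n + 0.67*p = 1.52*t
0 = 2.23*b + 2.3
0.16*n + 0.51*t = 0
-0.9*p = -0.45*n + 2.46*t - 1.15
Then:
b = -1.03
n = -0.41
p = 0.72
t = 0.13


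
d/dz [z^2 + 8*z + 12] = 2*z + 8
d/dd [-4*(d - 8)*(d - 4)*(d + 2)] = -12*d^2 + 80*d - 32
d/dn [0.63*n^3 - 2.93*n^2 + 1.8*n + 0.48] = 1.89*n^2 - 5.86*n + 1.8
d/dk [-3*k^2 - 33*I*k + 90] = -6*k - 33*I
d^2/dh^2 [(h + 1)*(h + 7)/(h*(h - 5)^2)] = 2*(h^4 + 34*h^3 + 42*h^2 - 140*h + 175)/(h^3*(h^4 - 20*h^3 + 150*h^2 - 500*h + 625))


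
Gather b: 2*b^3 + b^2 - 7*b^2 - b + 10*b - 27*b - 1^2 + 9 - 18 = 2*b^3 - 6*b^2 - 18*b - 10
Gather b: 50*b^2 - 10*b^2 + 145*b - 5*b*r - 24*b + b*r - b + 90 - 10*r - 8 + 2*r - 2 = 40*b^2 + b*(120 - 4*r) - 8*r + 80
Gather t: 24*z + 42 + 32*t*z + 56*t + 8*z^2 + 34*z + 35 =t*(32*z + 56) + 8*z^2 + 58*z + 77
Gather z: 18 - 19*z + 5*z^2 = 5*z^2 - 19*z + 18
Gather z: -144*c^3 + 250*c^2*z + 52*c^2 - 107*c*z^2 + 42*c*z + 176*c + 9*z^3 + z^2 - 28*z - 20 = -144*c^3 + 52*c^2 + 176*c + 9*z^3 + z^2*(1 - 107*c) + z*(250*c^2 + 42*c - 28) - 20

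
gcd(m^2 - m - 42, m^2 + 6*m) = m + 6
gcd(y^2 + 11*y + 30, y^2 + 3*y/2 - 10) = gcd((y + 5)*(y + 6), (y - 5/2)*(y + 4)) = 1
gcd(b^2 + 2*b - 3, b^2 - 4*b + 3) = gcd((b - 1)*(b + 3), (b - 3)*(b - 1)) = b - 1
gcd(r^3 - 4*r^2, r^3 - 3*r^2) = r^2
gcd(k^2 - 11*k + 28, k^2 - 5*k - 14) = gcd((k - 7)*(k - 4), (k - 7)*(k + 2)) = k - 7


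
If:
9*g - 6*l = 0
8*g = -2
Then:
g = -1/4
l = -3/8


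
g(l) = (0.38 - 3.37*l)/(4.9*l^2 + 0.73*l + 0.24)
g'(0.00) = -18.86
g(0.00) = 1.58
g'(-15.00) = 0.00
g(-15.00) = 0.05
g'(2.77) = 0.07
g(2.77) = -0.22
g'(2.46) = 0.09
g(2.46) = -0.25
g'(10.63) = 0.01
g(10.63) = -0.06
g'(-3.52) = 0.06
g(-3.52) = 0.21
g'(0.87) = 0.39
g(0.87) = -0.56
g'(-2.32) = 0.16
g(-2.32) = 0.33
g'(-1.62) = 0.34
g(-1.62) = 0.49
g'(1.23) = 0.26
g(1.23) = -0.44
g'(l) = (0.38 - 3.37*l)*(-9.8*l - 0.73)/(4.9*l^2 + 0.73*l + 0.24)^2 - 3.37/(4.9*l^2 + 0.73*l + 0.24) = (16.513*l^2 - 3.724*l - 1.0862)/(24.01*l^4 + 7.154*l^3 + 2.8849*l^2 + 0.3504*l + 0.0576)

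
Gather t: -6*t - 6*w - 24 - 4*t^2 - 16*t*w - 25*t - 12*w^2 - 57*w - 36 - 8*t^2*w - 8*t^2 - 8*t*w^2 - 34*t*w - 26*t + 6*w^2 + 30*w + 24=t^2*(-8*w - 12) + t*(-8*w^2 - 50*w - 57) - 6*w^2 - 33*w - 36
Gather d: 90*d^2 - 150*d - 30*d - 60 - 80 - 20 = 90*d^2 - 180*d - 160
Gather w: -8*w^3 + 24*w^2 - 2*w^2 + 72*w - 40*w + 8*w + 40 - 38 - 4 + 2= -8*w^3 + 22*w^2 + 40*w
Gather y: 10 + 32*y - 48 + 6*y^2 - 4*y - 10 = 6*y^2 + 28*y - 48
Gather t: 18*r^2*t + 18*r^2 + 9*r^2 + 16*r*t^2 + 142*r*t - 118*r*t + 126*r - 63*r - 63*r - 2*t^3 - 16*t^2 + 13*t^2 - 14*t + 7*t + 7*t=27*r^2 - 2*t^3 + t^2*(16*r - 3) + t*(18*r^2 + 24*r)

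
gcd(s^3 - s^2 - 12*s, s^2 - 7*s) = s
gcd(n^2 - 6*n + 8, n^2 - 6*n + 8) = n^2 - 6*n + 8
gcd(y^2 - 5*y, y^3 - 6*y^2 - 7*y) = y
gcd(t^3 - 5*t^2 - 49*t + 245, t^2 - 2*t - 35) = t - 7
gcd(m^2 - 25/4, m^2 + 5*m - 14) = 1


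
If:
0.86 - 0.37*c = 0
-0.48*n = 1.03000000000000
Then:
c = 2.32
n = -2.15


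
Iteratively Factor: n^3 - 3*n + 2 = (n - 1)*(n^2 + n - 2) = (n - 1)*(n + 2)*(n - 1)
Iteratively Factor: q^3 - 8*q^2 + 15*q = (q)*(q^2 - 8*q + 15) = q*(q - 5)*(q - 3)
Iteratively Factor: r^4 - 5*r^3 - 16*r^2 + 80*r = (r)*(r^3 - 5*r^2 - 16*r + 80) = r*(r - 5)*(r^2 - 16) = r*(r - 5)*(r - 4)*(r + 4)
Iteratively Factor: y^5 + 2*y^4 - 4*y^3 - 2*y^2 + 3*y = (y + 1)*(y^4 + y^3 - 5*y^2 + 3*y) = (y - 1)*(y + 1)*(y^3 + 2*y^2 - 3*y) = (y - 1)*(y + 1)*(y + 3)*(y^2 - y) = (y - 1)^2*(y + 1)*(y + 3)*(y)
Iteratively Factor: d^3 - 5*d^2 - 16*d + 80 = (d + 4)*(d^2 - 9*d + 20) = (d - 5)*(d + 4)*(d - 4)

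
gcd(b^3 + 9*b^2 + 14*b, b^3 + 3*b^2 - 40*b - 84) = b^2 + 9*b + 14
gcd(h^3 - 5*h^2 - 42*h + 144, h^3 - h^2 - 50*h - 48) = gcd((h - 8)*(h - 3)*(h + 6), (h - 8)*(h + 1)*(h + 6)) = h^2 - 2*h - 48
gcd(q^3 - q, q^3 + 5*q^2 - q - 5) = q^2 - 1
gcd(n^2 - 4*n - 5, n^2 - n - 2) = n + 1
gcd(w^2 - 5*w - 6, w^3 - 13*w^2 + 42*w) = w - 6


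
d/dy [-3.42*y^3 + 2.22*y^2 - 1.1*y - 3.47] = -10.26*y^2 + 4.44*y - 1.1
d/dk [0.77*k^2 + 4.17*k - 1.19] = 1.54*k + 4.17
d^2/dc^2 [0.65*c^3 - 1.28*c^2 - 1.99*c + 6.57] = 3.9*c - 2.56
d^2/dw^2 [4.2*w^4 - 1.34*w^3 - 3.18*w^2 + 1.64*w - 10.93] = 50.4*w^2 - 8.04*w - 6.36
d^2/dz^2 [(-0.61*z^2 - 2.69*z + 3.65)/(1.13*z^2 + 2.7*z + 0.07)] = (-3.147502*z^3 + 28.253616*z^2 + 68.093574*z + 53.650412)/(1.442897*z^6 + 10.34289*z^5 + 24.981249*z^4 + 20.96442*z^3 + 1.547511*z^2 + 0.03969*z + 0.000343)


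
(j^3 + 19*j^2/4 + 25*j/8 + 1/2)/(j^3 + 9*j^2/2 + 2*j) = (j + 1/4)/j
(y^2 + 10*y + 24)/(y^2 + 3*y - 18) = (y + 4)/(y - 3)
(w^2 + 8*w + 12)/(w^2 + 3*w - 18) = (w + 2)/(w - 3)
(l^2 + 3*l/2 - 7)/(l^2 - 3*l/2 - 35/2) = (l - 2)/(l - 5)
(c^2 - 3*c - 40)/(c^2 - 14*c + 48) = (c + 5)/(c - 6)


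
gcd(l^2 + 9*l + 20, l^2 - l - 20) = l + 4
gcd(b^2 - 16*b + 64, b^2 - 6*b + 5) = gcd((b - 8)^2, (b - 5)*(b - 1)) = 1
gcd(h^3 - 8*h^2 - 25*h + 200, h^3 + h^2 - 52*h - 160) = h^2 - 3*h - 40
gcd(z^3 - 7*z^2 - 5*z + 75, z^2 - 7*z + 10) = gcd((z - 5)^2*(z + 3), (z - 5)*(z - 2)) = z - 5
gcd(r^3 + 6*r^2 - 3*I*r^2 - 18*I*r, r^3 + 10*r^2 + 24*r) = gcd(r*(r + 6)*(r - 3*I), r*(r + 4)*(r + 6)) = r^2 + 6*r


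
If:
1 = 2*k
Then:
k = 1/2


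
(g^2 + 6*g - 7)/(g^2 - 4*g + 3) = (g + 7)/(g - 3)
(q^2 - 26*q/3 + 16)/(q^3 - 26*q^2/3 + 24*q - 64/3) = (q - 6)/(q^2 - 6*q + 8)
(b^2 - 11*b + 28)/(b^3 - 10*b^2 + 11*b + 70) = (b - 4)/(b^2 - 3*b - 10)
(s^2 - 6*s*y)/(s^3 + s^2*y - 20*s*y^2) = (s - 6*y)/(s^2 + s*y - 20*y^2)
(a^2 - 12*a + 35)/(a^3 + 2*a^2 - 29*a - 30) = (a - 7)/(a^2 + 7*a + 6)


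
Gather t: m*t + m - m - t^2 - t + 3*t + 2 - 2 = -t^2 + t*(m + 2)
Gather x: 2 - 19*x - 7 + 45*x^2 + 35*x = 45*x^2 + 16*x - 5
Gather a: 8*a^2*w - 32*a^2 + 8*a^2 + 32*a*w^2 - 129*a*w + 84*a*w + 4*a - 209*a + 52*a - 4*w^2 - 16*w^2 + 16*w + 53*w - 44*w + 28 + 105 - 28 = a^2*(8*w - 24) + a*(32*w^2 - 45*w - 153) - 20*w^2 + 25*w + 105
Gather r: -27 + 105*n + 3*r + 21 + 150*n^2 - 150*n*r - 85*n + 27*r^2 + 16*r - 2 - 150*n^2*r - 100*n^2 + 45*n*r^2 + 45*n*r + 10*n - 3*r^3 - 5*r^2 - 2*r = 50*n^2 + 30*n - 3*r^3 + r^2*(45*n + 22) + r*(-150*n^2 - 105*n + 17) - 8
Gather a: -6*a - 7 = -6*a - 7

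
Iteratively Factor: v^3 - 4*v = (v - 2)*(v^2 + 2*v) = v*(v - 2)*(v + 2)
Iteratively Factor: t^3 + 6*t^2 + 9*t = (t)*(t^2 + 6*t + 9) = t*(t + 3)*(t + 3)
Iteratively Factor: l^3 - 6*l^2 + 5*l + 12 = (l + 1)*(l^2 - 7*l + 12) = (l - 3)*(l + 1)*(l - 4)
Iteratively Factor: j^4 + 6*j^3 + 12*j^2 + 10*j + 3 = (j + 1)*(j^3 + 5*j^2 + 7*j + 3) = (j + 1)^2*(j^2 + 4*j + 3) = (j + 1)^3*(j + 3)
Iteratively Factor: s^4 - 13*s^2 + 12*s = (s - 3)*(s^3 + 3*s^2 - 4*s) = (s - 3)*(s - 1)*(s^2 + 4*s) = s*(s - 3)*(s - 1)*(s + 4)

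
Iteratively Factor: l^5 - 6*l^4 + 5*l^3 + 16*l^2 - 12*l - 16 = (l - 4)*(l^4 - 2*l^3 - 3*l^2 + 4*l + 4) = (l - 4)*(l - 2)*(l^3 - 3*l - 2) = (l - 4)*(l - 2)^2*(l^2 + 2*l + 1) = (l - 4)*(l - 2)^2*(l + 1)*(l + 1)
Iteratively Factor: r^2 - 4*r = (r)*(r - 4)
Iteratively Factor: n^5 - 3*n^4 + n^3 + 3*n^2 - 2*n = (n)*(n^4 - 3*n^3 + n^2 + 3*n - 2) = n*(n - 2)*(n^3 - n^2 - n + 1) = n*(n - 2)*(n + 1)*(n^2 - 2*n + 1) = n*(n - 2)*(n - 1)*(n + 1)*(n - 1)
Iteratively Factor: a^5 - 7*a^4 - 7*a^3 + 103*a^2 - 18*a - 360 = (a - 4)*(a^4 - 3*a^3 - 19*a^2 + 27*a + 90) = (a - 5)*(a - 4)*(a^3 + 2*a^2 - 9*a - 18) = (a - 5)*(a - 4)*(a - 3)*(a^2 + 5*a + 6) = (a - 5)*(a - 4)*(a - 3)*(a + 2)*(a + 3)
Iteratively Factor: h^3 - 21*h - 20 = (h + 4)*(h^2 - 4*h - 5) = (h - 5)*(h + 4)*(h + 1)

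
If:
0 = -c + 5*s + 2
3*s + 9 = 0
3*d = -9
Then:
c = -13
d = -3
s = -3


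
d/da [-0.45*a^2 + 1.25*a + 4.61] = 1.25 - 0.9*a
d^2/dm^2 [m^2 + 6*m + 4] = 2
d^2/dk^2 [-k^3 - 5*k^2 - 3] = -6*k - 10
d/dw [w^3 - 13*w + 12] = 3*w^2 - 13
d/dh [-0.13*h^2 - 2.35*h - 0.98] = -0.26*h - 2.35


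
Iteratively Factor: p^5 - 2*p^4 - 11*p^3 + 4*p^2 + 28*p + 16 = (p + 1)*(p^4 - 3*p^3 - 8*p^2 + 12*p + 16) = (p + 1)^2*(p^3 - 4*p^2 - 4*p + 16) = (p - 4)*(p + 1)^2*(p^2 - 4) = (p - 4)*(p + 1)^2*(p + 2)*(p - 2)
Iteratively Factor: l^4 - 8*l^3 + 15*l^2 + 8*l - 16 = (l - 4)*(l^3 - 4*l^2 - l + 4) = (l - 4)*(l + 1)*(l^2 - 5*l + 4) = (l - 4)^2*(l + 1)*(l - 1)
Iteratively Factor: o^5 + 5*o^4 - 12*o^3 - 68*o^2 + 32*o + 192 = (o - 2)*(o^4 + 7*o^3 + 2*o^2 - 64*o - 96) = (o - 2)*(o + 4)*(o^3 + 3*o^2 - 10*o - 24) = (o - 3)*(o - 2)*(o + 4)*(o^2 + 6*o + 8) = (o - 3)*(o - 2)*(o + 4)^2*(o + 2)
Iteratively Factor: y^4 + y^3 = (y + 1)*(y^3) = y*(y + 1)*(y^2) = y^2*(y + 1)*(y)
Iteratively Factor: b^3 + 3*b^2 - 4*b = (b + 4)*(b^2 - b) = (b - 1)*(b + 4)*(b)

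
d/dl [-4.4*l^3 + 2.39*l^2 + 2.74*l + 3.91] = -13.2*l^2 + 4.78*l + 2.74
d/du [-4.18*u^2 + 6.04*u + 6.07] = 6.04 - 8.36*u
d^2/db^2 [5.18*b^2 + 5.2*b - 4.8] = 10.3600000000000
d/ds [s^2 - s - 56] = 2*s - 1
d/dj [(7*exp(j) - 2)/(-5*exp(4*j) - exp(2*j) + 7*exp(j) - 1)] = ((7*exp(j) - 2)*(20*exp(3*j) + 2*exp(j) - 7) - 35*exp(4*j) - 7*exp(2*j) + 49*exp(j) - 7)*exp(j)/(5*exp(4*j) + exp(2*j) - 7*exp(j) + 1)^2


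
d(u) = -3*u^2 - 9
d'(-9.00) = 54.00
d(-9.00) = -252.00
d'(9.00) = -54.00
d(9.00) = -252.00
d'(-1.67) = 10.02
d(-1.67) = -17.37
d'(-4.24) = 25.44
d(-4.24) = -62.93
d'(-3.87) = 23.22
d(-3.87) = -53.93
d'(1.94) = -11.64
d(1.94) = -20.29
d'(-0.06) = 0.36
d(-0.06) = -9.01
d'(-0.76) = 4.56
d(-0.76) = -10.73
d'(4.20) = -25.20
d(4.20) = -61.92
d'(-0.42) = 2.52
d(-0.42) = -9.53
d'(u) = -6*u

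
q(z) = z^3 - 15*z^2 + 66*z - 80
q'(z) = 3*z^2 - 30*z + 66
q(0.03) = -78.03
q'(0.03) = 65.10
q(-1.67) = -236.71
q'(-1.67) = 124.47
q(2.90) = 9.64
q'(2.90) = 4.23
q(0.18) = -68.60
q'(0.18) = 60.70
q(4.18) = 6.83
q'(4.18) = -6.98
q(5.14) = -1.26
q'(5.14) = -8.94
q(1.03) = -26.84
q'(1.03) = 38.28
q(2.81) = 9.21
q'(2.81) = 5.39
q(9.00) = 28.00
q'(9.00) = 39.00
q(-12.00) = -4760.00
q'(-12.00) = 858.00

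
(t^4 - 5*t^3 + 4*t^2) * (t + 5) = t^5 - 21*t^3 + 20*t^2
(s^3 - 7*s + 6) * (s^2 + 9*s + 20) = s^5 + 9*s^4 + 13*s^3 - 57*s^2 - 86*s + 120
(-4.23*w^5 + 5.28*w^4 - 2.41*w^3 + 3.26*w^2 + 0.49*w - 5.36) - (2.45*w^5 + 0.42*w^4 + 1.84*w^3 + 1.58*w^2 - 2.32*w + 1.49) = -6.68*w^5 + 4.86*w^4 - 4.25*w^3 + 1.68*w^2 + 2.81*w - 6.85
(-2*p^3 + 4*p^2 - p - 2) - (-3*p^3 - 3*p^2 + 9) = p^3 + 7*p^2 - p - 11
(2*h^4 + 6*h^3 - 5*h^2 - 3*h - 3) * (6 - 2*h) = -4*h^5 + 46*h^3 - 24*h^2 - 12*h - 18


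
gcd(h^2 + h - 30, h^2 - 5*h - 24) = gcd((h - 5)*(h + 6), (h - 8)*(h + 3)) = 1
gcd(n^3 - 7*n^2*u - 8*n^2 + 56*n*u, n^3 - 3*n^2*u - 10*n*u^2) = n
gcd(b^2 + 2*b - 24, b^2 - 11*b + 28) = b - 4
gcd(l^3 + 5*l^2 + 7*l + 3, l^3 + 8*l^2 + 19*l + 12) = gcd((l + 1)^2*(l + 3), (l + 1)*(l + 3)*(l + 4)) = l^2 + 4*l + 3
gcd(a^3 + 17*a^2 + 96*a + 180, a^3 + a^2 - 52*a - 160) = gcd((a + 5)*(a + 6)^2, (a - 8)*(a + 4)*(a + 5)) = a + 5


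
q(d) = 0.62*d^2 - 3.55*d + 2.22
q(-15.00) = 194.97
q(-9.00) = 84.39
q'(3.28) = 0.52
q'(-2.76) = -6.97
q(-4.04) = 26.68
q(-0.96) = 6.20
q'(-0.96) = -4.74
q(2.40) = -2.73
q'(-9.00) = -14.71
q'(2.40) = -0.57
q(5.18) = 0.47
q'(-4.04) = -8.56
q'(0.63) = -2.77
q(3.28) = -2.75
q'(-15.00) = -22.15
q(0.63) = 0.23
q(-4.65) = 32.13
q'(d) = 1.24*d - 3.55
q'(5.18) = 2.87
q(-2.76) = 16.74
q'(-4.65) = -9.32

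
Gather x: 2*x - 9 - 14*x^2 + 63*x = -14*x^2 + 65*x - 9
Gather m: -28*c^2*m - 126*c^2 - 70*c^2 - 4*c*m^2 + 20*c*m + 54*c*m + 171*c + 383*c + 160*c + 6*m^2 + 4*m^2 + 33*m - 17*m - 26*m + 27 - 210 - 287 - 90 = -196*c^2 + 714*c + m^2*(10 - 4*c) + m*(-28*c^2 + 74*c - 10) - 560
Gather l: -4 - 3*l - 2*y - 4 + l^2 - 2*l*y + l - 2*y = l^2 + l*(-2*y - 2) - 4*y - 8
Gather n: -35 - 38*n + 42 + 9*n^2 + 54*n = 9*n^2 + 16*n + 7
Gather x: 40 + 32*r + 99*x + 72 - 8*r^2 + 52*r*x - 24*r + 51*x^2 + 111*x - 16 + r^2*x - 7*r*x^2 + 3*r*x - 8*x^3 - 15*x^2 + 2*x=-8*r^2 + 8*r - 8*x^3 + x^2*(36 - 7*r) + x*(r^2 + 55*r + 212) + 96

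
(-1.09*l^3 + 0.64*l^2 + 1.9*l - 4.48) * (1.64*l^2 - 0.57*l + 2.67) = -1.7876*l^5 + 1.6709*l^4 - 0.159100000000001*l^3 - 6.7214*l^2 + 7.6266*l - 11.9616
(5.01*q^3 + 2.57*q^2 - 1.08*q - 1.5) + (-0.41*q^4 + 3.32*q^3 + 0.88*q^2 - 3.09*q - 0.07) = -0.41*q^4 + 8.33*q^3 + 3.45*q^2 - 4.17*q - 1.57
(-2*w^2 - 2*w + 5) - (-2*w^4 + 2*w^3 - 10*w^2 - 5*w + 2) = 2*w^4 - 2*w^3 + 8*w^2 + 3*w + 3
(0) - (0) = 0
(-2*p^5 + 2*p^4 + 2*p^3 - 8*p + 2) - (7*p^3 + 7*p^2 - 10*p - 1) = -2*p^5 + 2*p^4 - 5*p^3 - 7*p^2 + 2*p + 3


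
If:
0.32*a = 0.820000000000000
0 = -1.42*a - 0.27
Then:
No Solution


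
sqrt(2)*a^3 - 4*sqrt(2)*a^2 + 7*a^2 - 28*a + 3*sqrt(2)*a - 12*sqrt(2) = (a - 4)*(a + 3*sqrt(2))*(sqrt(2)*a + 1)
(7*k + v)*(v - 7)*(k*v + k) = 7*k^2*v^2 - 42*k^2*v - 49*k^2 + k*v^3 - 6*k*v^2 - 7*k*v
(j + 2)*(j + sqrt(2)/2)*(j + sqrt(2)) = j^3 + 2*j^2 + 3*sqrt(2)*j^2/2 + j + 3*sqrt(2)*j + 2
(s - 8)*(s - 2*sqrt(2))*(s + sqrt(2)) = s^3 - 8*s^2 - sqrt(2)*s^2 - 4*s + 8*sqrt(2)*s + 32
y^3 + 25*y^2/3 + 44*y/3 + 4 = (y + 1/3)*(y + 2)*(y + 6)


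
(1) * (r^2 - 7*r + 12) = r^2 - 7*r + 12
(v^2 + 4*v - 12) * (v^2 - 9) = v^4 + 4*v^3 - 21*v^2 - 36*v + 108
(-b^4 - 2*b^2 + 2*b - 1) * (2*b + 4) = -2*b^5 - 4*b^4 - 4*b^3 - 4*b^2 + 6*b - 4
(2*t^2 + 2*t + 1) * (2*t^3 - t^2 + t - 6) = 4*t^5 + 2*t^4 + 2*t^3 - 11*t^2 - 11*t - 6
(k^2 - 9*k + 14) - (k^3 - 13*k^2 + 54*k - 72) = -k^3 + 14*k^2 - 63*k + 86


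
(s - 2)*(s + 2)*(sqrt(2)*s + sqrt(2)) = sqrt(2)*s^3 + sqrt(2)*s^2 - 4*sqrt(2)*s - 4*sqrt(2)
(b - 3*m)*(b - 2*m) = b^2 - 5*b*m + 6*m^2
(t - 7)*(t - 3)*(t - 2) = t^3 - 12*t^2 + 41*t - 42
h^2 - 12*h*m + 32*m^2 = (h - 8*m)*(h - 4*m)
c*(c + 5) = c^2 + 5*c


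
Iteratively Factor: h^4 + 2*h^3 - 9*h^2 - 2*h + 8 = (h + 1)*(h^3 + h^2 - 10*h + 8) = (h - 2)*(h + 1)*(h^2 + 3*h - 4) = (h - 2)*(h + 1)*(h + 4)*(h - 1)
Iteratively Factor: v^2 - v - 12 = (v - 4)*(v + 3)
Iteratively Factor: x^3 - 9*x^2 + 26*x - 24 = (x - 4)*(x^2 - 5*x + 6) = (x - 4)*(x - 3)*(x - 2)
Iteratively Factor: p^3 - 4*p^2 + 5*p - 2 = (p - 2)*(p^2 - 2*p + 1) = (p - 2)*(p - 1)*(p - 1)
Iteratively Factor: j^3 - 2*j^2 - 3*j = (j + 1)*(j^2 - 3*j) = (j - 3)*(j + 1)*(j)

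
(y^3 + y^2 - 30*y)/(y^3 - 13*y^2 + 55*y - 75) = y*(y + 6)/(y^2 - 8*y + 15)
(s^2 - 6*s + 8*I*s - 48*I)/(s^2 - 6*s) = (s + 8*I)/s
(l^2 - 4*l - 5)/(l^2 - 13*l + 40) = (l + 1)/(l - 8)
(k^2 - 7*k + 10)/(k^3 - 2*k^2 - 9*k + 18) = (k - 5)/(k^2 - 9)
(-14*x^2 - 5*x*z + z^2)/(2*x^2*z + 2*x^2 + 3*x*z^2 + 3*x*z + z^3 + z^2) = (-7*x + z)/(x*z + x + z^2 + z)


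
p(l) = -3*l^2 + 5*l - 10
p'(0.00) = 5.00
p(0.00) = -10.00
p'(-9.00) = 59.00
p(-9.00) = -298.00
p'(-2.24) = 18.44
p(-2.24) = -36.25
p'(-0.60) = 8.60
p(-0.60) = -14.08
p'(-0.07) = 5.42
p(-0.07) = -10.36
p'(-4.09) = 29.54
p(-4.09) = -80.63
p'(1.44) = -3.64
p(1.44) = -9.02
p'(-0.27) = 6.62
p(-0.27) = -11.57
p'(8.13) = -43.78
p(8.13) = -167.64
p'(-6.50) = 44.00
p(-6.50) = -169.25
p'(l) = 5 - 6*l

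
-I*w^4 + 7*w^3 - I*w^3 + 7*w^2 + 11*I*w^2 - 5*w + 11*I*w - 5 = (w + I)^2*(w + 5*I)*(-I*w - I)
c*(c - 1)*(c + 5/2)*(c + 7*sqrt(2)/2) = c^4 + 3*c^3/2 + 7*sqrt(2)*c^3/2 - 5*c^2/2 + 21*sqrt(2)*c^2/4 - 35*sqrt(2)*c/4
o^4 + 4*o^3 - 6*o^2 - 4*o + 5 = (o - 1)^2*(o + 1)*(o + 5)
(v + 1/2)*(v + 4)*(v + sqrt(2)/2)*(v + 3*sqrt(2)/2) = v^4 + 2*sqrt(2)*v^3 + 9*v^3/2 + 7*v^2/2 + 9*sqrt(2)*v^2 + 4*sqrt(2)*v + 27*v/4 + 3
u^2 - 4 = (u - 2)*(u + 2)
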